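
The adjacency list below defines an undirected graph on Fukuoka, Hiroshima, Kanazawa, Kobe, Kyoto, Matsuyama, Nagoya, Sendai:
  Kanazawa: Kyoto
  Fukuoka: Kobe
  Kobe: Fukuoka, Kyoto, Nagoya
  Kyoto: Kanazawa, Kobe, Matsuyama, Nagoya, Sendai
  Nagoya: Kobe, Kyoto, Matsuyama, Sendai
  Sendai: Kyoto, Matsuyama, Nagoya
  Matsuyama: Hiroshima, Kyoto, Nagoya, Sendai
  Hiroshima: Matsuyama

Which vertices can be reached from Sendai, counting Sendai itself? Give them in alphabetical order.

Start at Sendai.
Its neighbours: Kyoto, Matsuyama, Nagoya.
Then their neighbours: Hiroshima, Kanazawa, Kobe.
Then next layer: Fukuoka.
Every vertex is now reached.

Fukuoka, Hiroshima, Kanazawa, Kobe, Kyoto, Matsuyama, Nagoya, Sendai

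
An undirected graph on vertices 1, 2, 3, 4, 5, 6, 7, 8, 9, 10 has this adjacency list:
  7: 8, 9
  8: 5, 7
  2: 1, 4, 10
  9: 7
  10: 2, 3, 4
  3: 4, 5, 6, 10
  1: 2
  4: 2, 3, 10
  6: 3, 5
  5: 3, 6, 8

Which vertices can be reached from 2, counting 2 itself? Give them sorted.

Start at 2.
Its neighbours: 1, 4, 10.
Then their neighbours: 3.
Then next layer: 5, 6.
Then next layer: 8.
Then next layer: 7.
Then next layer: 9.
Every vertex is now reached.

1, 2, 3, 4, 5, 6, 7, 8, 9, 10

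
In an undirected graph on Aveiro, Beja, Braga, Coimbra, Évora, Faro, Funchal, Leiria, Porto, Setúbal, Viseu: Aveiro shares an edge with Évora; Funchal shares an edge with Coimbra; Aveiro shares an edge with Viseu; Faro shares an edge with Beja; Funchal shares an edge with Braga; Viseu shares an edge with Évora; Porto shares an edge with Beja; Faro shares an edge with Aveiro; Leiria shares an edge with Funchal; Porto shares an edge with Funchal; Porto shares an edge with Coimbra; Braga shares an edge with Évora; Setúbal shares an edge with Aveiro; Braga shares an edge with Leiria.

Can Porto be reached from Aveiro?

Yes

Explore from Aveiro.
Distance 1: reach Évora, Faro, Setúbal, Viseu.
Distance 2: reach Beja, Braga.
Distance 3: reach Funchal, Leiria, Porto.
Found Porto.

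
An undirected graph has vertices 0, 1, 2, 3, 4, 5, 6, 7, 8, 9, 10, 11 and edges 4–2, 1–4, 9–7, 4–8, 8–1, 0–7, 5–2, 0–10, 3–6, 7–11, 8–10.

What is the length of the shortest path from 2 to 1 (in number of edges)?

2

Distance 0: 2.
Distance 1: 4, 5.
Distance 2: 1, 8 — contains 1.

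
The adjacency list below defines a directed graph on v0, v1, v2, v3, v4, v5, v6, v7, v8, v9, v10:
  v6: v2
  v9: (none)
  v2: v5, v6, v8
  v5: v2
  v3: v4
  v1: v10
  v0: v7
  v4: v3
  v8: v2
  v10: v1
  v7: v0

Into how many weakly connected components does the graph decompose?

From v0: component {v0, v7}.
From v1: component {v1, v10}.
From v2: component {v2, v5, v6, v8}.
From v3: component {v3, v4}.
From v9: component {v9}.
That's 5 components.

5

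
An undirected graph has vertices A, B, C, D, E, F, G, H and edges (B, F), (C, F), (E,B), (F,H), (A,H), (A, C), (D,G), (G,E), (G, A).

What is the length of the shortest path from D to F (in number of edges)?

Distance 0: D.
Distance 1: G.
Distance 2: A, E.
Distance 3: B, C, H.
Distance 4: F — contains F.

4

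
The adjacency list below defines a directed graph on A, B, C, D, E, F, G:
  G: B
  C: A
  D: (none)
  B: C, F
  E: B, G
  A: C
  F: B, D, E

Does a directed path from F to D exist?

Yes

Explore from F.
Distance 1: reach B, D, E.
Found D.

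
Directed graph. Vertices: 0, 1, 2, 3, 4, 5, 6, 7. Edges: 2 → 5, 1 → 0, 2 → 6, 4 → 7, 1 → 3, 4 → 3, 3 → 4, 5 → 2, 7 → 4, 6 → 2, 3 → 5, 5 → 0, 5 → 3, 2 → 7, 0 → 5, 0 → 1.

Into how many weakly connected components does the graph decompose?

From 0: component {0, 1, 2, 3, 4, 5, 6, 7}.
That's 1 component.

1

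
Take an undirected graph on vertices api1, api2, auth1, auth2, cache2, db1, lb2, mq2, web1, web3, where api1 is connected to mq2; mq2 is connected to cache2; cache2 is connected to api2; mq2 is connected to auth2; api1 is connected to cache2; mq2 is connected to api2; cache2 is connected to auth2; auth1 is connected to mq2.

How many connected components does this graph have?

From api1: component {api1, api2, auth1, auth2, cache2, mq2}.
From db1: component {db1}.
From lb2: component {lb2}.
From web1: component {web1}.
From web3: component {web3}.
That's 5 components.

5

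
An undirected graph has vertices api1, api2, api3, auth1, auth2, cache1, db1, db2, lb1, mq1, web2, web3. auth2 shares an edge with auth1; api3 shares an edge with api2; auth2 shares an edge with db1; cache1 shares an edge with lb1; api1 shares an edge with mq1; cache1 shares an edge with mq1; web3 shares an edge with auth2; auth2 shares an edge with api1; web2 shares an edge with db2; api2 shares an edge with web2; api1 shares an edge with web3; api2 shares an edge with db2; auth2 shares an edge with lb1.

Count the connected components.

2

From api1: component {api1, auth1, auth2, cache1, db1, lb1, mq1, web3}.
From api2: component {api2, api3, db2, web2}.
That's 2 components.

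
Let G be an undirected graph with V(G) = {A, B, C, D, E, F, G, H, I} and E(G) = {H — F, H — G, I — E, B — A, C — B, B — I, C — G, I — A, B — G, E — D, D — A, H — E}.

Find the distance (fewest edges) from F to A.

4

Distance 0: F.
Distance 1: H.
Distance 2: E, G.
Distance 3: B, C, D, I.
Distance 4: A — contains A.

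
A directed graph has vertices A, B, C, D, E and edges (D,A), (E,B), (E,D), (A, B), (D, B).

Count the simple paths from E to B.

3

E→B
E→D→A→B
E→D→B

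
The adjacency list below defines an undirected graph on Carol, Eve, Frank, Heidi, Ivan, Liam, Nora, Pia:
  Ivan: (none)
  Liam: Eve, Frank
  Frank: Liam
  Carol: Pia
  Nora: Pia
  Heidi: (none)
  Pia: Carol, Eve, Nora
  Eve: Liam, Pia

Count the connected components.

3

From Carol: component {Carol, Eve, Frank, Liam, Nora, Pia}.
From Heidi: component {Heidi}.
From Ivan: component {Ivan}.
That's 3 components.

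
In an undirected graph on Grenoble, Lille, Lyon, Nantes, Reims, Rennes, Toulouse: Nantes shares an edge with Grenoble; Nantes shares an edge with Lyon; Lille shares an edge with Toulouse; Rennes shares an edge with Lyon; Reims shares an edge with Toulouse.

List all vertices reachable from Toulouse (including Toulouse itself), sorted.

Start at Toulouse.
Its neighbours: Lille, Reims.
Nothing further is reachable.

Lille, Reims, Toulouse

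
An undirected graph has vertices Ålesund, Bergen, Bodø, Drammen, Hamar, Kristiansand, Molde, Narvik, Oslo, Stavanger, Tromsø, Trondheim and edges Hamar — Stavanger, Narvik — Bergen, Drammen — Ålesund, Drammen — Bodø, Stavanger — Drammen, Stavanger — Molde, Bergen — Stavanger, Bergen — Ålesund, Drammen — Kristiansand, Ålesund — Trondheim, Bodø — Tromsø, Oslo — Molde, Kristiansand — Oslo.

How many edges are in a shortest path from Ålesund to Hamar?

Distance 0: Ålesund.
Distance 1: Bergen, Drammen, Trondheim.
Distance 2: Bodø, Kristiansand, Narvik, Stavanger.
Distance 3: Hamar, Molde, Oslo, Tromsø — contains Hamar.

3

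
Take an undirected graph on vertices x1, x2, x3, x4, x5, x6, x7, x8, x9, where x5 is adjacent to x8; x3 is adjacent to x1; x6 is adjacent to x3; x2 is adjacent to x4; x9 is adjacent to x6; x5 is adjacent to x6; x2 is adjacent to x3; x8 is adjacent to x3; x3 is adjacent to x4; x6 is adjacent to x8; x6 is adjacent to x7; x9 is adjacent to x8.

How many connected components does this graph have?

1

From x1: component {x1, x2, x3, x4, x5, x6, x7, x8, x9}.
That's 1 component.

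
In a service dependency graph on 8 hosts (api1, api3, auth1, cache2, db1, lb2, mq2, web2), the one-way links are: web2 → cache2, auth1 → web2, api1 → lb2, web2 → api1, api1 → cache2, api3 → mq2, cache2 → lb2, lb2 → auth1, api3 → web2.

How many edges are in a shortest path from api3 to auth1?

Distance 0: api3.
Distance 1: mq2, web2.
Distance 2: api1, cache2.
Distance 3: lb2.
Distance 4: auth1 — contains auth1.

4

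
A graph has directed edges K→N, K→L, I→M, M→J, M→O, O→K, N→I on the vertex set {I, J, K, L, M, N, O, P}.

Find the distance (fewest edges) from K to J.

4

Distance 0: K.
Distance 1: L, N.
Distance 2: I.
Distance 3: M.
Distance 4: J, O — contains J.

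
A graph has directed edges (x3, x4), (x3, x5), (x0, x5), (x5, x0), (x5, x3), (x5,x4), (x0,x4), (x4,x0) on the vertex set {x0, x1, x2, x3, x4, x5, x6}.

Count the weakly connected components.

From x0: component {x0, x3, x4, x5}.
From x1: component {x1}.
From x2: component {x2}.
From x6: component {x6}.
That's 4 components.

4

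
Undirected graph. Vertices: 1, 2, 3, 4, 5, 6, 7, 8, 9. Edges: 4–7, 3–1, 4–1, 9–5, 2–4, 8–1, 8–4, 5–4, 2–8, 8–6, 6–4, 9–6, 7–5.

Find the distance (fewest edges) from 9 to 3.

Distance 0: 9.
Distance 1: 5, 6.
Distance 2: 4, 7, 8.
Distance 3: 1, 2.
Distance 4: 3 — contains 3.

4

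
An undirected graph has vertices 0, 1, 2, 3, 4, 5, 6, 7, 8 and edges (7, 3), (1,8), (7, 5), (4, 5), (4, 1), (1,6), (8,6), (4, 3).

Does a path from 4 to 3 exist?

Explore from 4.
Distance 1: reach 1, 3, 5.
Found 3.

Yes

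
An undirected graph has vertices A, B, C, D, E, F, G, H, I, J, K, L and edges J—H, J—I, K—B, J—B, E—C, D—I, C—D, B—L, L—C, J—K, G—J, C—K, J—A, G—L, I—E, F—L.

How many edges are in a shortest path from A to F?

4

Distance 0: A.
Distance 1: J.
Distance 2: B, G, H, I, K.
Distance 3: C, D, E, L.
Distance 4: F — contains F.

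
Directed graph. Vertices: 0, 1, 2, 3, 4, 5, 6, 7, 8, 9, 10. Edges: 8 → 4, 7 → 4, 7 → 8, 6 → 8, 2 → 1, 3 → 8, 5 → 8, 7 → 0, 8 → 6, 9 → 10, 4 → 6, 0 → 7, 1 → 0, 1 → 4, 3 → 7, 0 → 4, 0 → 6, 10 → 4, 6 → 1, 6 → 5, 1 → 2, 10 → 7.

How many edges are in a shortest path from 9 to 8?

3

Distance 0: 9.
Distance 1: 10.
Distance 2: 4, 7.
Distance 3: 0, 6, 8 — contains 8.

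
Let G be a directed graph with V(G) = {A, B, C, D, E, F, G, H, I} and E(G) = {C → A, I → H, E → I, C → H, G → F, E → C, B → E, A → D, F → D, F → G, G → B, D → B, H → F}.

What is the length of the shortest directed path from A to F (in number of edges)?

Distance 0: A.
Distance 1: D.
Distance 2: B.
Distance 3: E.
Distance 4: C, I.
Distance 5: H.
Distance 6: F — contains F.

6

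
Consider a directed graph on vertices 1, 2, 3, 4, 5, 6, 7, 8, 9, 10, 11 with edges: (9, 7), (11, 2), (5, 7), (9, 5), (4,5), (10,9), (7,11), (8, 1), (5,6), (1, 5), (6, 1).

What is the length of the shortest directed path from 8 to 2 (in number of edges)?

5

Distance 0: 8.
Distance 1: 1.
Distance 2: 5.
Distance 3: 6, 7.
Distance 4: 11.
Distance 5: 2 — contains 2.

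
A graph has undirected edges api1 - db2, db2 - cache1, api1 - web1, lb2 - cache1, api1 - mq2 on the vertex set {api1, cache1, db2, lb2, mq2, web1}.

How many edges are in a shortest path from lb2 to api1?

Distance 0: lb2.
Distance 1: cache1.
Distance 2: db2.
Distance 3: api1 — contains api1.

3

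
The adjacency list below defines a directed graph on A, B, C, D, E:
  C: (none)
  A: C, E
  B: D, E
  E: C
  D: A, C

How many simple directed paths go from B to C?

B→D→A→C
B→D→A→E→C
B→D→C
B→E→C

4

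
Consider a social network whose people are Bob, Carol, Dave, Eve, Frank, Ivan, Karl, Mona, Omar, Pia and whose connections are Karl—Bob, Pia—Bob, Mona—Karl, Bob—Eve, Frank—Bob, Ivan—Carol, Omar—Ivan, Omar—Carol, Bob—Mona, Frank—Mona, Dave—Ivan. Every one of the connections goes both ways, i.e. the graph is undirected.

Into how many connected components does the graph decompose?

From Bob: component {Bob, Eve, Frank, Karl, Mona, Pia}.
From Carol: component {Carol, Dave, Ivan, Omar}.
That's 2 components.

2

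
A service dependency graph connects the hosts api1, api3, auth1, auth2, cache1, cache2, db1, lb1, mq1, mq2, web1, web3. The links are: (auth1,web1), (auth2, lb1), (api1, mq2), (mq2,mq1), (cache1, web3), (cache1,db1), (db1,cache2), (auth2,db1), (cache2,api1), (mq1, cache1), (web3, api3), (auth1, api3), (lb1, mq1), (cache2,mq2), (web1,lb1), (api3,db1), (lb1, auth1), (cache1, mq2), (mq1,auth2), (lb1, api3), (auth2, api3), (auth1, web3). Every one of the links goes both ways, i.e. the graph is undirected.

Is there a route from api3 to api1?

Yes

Explore from api3.
Distance 1: reach auth1, auth2, db1, lb1, web3.
Distance 2: reach cache1, cache2, mq1, web1.
Distance 3: reach api1, mq2.
Found api1.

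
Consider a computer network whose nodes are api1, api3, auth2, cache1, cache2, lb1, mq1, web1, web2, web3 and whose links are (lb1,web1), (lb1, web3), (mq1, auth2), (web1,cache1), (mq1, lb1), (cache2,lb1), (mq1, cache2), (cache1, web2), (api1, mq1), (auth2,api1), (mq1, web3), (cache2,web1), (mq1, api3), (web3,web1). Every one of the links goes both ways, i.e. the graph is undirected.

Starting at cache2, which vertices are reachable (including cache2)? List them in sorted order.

api1, api3, auth2, cache1, cache2, lb1, mq1, web1, web2, web3

Start at cache2.
Its neighbours: lb1, mq1, web1.
Then their neighbours: api1, api3, auth2, cache1, web3.
Then next layer: web2.
Every vertex is now reached.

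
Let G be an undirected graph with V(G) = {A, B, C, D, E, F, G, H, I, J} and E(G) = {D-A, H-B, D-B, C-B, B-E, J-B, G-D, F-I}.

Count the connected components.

From A: component {A, B, C, D, E, G, H, J}.
From F: component {F, I}.
That's 2 components.

2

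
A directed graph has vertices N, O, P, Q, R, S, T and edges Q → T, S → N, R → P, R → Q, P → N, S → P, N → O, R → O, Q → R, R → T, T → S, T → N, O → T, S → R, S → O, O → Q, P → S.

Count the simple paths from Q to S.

5

Q→R→O→T→S
Q→R→P→N→O→T→S
Q→R→P→S
Q→R→T→S
Q→T→S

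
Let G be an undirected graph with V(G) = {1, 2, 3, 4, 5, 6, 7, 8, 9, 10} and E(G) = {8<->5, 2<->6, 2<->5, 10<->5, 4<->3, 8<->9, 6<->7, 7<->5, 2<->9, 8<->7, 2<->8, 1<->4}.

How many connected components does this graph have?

2

From 1: component {1, 3, 4}.
From 2: component {2, 5, 6, 7, 8, 9, 10}.
That's 2 components.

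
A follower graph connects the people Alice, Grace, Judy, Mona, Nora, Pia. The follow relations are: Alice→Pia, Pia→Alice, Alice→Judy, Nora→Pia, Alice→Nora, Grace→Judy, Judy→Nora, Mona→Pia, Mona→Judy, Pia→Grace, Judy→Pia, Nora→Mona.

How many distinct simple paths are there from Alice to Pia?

Alice→Judy→Nora→Mona→Pia
Alice→Judy→Nora→Pia
Alice→Judy→Pia
Alice→Nora→Mona→Judy→Pia
Alice→Nora→Mona→Pia
Alice→Nora→Pia
Alice→Pia

7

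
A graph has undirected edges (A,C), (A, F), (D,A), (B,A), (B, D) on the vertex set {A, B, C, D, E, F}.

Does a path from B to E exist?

Explore from B.
Distance 1: reach A, D.
Distance 2: reach C, F.
The search is exhausted without reaching E; it lies in a different component.

No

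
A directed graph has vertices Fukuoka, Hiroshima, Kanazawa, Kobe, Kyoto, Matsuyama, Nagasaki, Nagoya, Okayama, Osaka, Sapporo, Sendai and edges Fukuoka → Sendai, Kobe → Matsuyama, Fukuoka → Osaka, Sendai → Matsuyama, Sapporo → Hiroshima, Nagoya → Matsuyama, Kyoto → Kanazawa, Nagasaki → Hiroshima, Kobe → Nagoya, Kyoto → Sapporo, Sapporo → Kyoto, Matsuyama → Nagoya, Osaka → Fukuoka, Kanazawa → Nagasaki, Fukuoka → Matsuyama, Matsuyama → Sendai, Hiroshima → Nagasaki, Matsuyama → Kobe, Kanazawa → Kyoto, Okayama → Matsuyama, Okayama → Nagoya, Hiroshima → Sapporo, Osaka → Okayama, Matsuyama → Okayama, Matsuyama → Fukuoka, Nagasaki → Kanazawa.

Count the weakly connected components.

From Fukuoka: component {Fukuoka, Kobe, Matsuyama, Nagoya, Okayama, Osaka, Sendai}.
From Hiroshima: component {Hiroshima, Kanazawa, Kyoto, Nagasaki, Sapporo}.
That's 2 components.

2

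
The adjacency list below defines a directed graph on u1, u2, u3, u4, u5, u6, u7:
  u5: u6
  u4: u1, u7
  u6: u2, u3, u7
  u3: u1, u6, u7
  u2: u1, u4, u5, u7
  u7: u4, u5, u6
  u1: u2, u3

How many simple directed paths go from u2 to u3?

9

u2→u1→u3
u2→u4→u1→u3
u2→u4→u7→u5→u6→u3
u2→u4→u7→u6→u3
u2→u5→u6→u3
u2→u5→u6→u7→u4→u1→u3
u2→u7→u4→u1→u3
u2→u7→u5→u6→u3
u2→u7→u6→u3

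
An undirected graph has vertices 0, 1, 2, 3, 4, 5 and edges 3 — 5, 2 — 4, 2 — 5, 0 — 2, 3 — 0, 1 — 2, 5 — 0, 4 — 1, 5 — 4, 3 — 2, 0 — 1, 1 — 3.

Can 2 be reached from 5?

Explore from 5.
Distance 1: reach 0, 2, 3, 4.
Found 2.

Yes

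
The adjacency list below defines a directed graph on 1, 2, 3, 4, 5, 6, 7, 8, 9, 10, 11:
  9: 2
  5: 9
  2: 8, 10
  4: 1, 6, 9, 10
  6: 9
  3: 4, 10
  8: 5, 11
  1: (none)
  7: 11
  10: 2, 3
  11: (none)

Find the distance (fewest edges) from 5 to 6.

6

Distance 0: 5.
Distance 1: 9.
Distance 2: 2.
Distance 3: 8, 10.
Distance 4: 3, 11.
Distance 5: 4.
Distance 6: 1, 6 — contains 6.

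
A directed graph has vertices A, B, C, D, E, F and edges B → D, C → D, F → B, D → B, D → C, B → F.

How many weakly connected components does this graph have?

From A: component {A}.
From B: component {B, C, D, F}.
From E: component {E}.
That's 3 components.

3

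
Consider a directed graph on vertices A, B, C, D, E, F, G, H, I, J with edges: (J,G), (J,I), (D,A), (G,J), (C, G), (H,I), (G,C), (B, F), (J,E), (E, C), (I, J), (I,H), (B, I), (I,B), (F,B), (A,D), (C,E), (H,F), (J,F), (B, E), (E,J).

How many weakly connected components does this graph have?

From A: component {A, D}.
From B: component {B, C, E, F, G, H, I, J}.
That's 2 components.

2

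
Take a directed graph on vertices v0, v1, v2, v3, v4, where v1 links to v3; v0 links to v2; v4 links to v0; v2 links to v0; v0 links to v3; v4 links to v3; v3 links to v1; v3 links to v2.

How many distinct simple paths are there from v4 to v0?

2

v4→v0
v4→v3→v2→v0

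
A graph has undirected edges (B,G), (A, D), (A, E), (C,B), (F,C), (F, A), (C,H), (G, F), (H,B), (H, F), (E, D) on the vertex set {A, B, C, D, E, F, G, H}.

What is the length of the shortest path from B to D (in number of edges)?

Distance 0: B.
Distance 1: C, G, H.
Distance 2: F.
Distance 3: A.
Distance 4: D, E — contains D.

4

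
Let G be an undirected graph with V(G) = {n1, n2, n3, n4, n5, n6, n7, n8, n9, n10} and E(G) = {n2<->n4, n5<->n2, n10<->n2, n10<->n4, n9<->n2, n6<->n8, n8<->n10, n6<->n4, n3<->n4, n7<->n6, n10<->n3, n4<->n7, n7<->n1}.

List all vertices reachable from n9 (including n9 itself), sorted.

n1, n2, n3, n4, n5, n6, n7, n8, n9, n10

Start at n9.
Its neighbours: n2.
Then their neighbours: n4, n5, n10.
Then next layer: n3, n6, n7, n8.
Then next layer: n1.
Every vertex is now reached.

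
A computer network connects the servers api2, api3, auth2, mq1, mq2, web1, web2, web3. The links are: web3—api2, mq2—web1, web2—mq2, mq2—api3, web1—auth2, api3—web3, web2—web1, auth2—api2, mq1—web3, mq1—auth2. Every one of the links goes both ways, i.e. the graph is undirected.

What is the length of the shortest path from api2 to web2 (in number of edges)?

3

Distance 0: api2.
Distance 1: auth2, web3.
Distance 2: api3, mq1, web1.
Distance 3: mq2, web2 — contains web2.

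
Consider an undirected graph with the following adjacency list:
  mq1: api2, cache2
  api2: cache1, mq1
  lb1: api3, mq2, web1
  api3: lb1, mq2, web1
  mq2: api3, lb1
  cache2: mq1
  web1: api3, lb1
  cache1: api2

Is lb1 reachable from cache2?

Explore from cache2.
Distance 1: reach mq1.
Distance 2: reach api2.
Distance 3: reach cache1.
The search is exhausted without reaching lb1; it lies in a different component.

No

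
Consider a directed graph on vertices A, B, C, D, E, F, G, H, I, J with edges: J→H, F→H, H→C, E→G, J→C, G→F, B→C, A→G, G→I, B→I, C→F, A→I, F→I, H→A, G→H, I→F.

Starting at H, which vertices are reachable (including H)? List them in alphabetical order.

Start at H.
Its neighbours: A, C.
Then their neighbours: F, G, I.
Nothing further is reachable.

A, C, F, G, H, I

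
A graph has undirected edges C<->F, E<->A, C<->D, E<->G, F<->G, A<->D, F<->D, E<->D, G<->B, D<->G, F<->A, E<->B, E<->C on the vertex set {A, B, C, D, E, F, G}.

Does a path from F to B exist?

Explore from F.
Distance 1: reach A, C, D, G.
Distance 2: reach B, E.
Found B.

Yes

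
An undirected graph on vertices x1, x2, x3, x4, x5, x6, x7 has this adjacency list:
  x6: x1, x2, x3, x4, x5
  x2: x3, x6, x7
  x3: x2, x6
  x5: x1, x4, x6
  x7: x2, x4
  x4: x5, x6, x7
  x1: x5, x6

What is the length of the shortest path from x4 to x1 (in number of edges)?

Distance 0: x4.
Distance 1: x5, x6, x7.
Distance 2: x1, x2, x3 — contains x1.

2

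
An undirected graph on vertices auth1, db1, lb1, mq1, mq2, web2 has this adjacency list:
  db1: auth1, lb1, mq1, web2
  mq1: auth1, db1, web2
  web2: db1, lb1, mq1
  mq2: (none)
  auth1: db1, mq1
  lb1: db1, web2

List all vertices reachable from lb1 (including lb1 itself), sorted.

Start at lb1.
Its neighbours: db1, web2.
Then their neighbours: auth1, mq1.
Nothing further is reachable.

auth1, db1, lb1, mq1, web2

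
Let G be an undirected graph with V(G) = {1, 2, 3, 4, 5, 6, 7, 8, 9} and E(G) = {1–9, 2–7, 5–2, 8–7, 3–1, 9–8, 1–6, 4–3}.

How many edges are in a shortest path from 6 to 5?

Distance 0: 6.
Distance 1: 1.
Distance 2: 3, 9.
Distance 3: 4, 8.
Distance 4: 7.
Distance 5: 2.
Distance 6: 5 — contains 5.

6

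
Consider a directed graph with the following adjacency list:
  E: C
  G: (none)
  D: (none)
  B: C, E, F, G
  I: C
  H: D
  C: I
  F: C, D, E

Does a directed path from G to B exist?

No

G has no outgoing edges, so nothing is reachable from it.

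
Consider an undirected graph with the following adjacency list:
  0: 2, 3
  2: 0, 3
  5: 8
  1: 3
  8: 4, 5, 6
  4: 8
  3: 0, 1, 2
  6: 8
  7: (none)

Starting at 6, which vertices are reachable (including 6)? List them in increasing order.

4, 5, 6, 8

Start at 6.
Its neighbours: 8.
Then their neighbours: 4, 5.
Nothing further is reachable.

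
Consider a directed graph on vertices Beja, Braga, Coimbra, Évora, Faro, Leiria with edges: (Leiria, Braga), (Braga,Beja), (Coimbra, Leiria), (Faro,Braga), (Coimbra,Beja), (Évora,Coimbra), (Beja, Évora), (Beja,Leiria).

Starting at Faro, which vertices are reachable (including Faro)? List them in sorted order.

Beja, Braga, Coimbra, Évora, Faro, Leiria

Start at Faro.
Its neighbours: Braga.
Then their neighbours: Beja.
Then next layer: Évora, Leiria.
Then next layer: Coimbra.
Every vertex is now reached.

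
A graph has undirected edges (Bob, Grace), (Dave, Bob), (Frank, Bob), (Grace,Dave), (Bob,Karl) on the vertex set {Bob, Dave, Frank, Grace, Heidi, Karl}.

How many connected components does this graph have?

2

From Bob: component {Bob, Dave, Frank, Grace, Karl}.
From Heidi: component {Heidi}.
That's 2 components.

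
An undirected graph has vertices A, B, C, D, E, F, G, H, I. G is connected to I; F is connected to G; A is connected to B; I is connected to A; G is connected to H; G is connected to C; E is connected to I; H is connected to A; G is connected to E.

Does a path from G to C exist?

Explore from G.
Distance 1: reach C, E, F, H, I.
Found C.

Yes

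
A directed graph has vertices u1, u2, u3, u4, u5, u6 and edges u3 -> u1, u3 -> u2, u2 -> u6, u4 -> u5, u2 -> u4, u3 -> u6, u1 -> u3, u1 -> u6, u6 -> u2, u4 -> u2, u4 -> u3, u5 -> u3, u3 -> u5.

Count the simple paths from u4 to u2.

u4→u2
u4→u3→u1→u6→u2
u4→u3→u2
u4→u3→u6→u2
u4→u5→u3→u1→u6→u2
u4→u5→u3→u2
u4→u5→u3→u6→u2

7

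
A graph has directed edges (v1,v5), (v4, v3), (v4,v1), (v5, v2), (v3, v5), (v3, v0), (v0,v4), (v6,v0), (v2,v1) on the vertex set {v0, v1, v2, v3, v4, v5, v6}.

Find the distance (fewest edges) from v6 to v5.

4

Distance 0: v6.
Distance 1: v0.
Distance 2: v4.
Distance 3: v1, v3.
Distance 4: v5 — contains v5.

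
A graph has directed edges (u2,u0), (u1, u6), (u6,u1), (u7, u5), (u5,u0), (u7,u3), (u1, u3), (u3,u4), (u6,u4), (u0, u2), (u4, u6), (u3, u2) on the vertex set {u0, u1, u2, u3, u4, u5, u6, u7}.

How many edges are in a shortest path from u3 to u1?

3

Distance 0: u3.
Distance 1: u2, u4.
Distance 2: u0, u6.
Distance 3: u1 — contains u1.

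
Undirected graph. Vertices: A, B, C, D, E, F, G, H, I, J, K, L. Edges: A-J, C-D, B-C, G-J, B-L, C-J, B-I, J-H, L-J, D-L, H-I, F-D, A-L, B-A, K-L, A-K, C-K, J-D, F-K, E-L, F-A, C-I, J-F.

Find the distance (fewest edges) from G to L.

2

Distance 0: G.
Distance 1: J.
Distance 2: A, C, D, F, H, L — contains L.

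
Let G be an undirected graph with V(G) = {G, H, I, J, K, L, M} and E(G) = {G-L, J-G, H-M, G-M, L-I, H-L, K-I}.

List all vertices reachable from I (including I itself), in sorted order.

Start at I.
Its neighbours: K, L.
Then their neighbours: G, H.
Then next layer: J, M.
Every vertex is now reached.

G, H, I, J, K, L, M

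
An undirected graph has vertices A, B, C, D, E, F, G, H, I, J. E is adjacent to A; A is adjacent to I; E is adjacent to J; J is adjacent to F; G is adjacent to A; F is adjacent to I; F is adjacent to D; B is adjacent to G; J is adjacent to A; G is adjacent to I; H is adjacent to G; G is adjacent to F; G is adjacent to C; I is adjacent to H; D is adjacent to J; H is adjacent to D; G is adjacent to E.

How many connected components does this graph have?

From A: component {A, B, C, D, E, F, G, H, I, J}.
That's 1 component.

1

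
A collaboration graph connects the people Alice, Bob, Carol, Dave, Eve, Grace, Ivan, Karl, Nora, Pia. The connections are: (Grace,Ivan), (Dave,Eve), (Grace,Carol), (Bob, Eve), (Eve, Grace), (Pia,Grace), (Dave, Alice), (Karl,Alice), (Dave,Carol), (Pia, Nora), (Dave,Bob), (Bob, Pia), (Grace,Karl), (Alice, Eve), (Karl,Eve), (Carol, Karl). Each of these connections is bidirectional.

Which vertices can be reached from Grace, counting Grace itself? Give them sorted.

Start at Grace.
Its neighbours: Carol, Eve, Ivan, Karl, Pia.
Then their neighbours: Alice, Bob, Dave, Nora.
Every vertex is now reached.

Alice, Bob, Carol, Dave, Eve, Grace, Ivan, Karl, Nora, Pia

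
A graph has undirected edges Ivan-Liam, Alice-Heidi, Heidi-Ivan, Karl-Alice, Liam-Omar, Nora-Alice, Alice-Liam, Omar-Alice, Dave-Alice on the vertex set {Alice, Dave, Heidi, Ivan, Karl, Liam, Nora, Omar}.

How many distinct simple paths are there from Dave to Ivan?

3

Dave–Alice–Heidi–Ivan
Dave–Alice–Liam–Ivan
Dave–Alice–Omar–Liam–Ivan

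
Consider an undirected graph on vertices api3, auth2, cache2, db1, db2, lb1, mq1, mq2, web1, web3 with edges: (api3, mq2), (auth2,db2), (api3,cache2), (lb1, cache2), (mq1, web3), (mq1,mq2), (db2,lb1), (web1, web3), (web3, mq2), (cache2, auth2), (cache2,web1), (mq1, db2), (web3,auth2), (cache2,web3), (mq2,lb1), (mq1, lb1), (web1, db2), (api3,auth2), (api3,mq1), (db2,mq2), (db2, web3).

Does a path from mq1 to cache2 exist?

Yes

Explore from mq1.
Distance 1: reach api3, db2, lb1, mq2, web3.
Distance 2: reach auth2, cache2, web1.
Found cache2.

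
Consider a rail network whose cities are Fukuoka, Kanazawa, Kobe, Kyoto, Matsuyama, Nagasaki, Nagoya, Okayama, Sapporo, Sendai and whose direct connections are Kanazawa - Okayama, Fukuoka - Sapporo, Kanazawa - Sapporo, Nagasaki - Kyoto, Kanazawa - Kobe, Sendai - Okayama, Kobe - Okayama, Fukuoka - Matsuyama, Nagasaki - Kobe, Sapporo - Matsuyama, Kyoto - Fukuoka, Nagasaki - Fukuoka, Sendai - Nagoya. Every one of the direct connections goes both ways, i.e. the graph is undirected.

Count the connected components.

From Fukuoka: component {Fukuoka, Kanazawa, Kobe, Kyoto, Matsuyama, Nagasaki, Nagoya, Okayama, Sapporo, Sendai}.
That's 1 component.

1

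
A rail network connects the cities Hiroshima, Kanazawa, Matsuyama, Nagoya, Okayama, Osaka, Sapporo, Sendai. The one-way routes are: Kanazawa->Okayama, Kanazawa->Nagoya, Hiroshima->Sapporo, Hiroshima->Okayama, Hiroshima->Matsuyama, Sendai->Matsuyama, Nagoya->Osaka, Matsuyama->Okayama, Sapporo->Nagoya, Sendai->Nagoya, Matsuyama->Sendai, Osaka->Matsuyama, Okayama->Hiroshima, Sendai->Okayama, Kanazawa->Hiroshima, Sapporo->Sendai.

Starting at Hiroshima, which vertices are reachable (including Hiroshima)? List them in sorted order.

Hiroshima, Matsuyama, Nagoya, Okayama, Osaka, Sapporo, Sendai

Start at Hiroshima.
Its neighbours: Matsuyama, Okayama, Sapporo.
Then their neighbours: Nagoya, Sendai.
Then next layer: Osaka.
Nothing further is reachable.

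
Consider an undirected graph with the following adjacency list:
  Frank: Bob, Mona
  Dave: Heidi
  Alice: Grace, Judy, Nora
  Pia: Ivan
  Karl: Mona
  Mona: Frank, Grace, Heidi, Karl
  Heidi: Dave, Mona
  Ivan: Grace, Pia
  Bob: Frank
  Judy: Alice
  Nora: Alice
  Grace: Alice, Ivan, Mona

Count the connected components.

1

From Alice: component {Alice, Bob, Dave, Frank, Grace, Heidi, Ivan, Judy, Karl, Mona, Nora, Pia}.
That's 1 component.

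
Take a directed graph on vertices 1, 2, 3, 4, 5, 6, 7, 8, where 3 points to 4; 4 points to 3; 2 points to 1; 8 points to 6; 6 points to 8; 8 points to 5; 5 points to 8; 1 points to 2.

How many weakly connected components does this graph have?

From 1: component {1, 2}.
From 3: component {3, 4}.
From 5: component {5, 6, 8}.
From 7: component {7}.
That's 4 components.

4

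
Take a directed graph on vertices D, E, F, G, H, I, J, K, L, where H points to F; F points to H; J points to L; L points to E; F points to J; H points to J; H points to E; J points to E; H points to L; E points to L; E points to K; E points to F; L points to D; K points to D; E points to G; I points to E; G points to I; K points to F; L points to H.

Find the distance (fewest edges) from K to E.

3

Distance 0: K.
Distance 1: D, F.
Distance 2: H, J.
Distance 3: E, L — contains E.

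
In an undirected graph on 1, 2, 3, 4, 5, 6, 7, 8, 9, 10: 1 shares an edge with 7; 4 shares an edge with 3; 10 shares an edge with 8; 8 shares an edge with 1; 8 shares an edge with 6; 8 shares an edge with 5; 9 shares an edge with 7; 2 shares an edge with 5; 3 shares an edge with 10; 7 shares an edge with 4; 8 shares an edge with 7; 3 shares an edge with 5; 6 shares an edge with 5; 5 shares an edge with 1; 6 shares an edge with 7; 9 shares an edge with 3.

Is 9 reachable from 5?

Explore from 5.
Distance 1: reach 1, 2, 3, 6, 8.
Distance 2: reach 4, 7, 9, 10.
Found 9.

Yes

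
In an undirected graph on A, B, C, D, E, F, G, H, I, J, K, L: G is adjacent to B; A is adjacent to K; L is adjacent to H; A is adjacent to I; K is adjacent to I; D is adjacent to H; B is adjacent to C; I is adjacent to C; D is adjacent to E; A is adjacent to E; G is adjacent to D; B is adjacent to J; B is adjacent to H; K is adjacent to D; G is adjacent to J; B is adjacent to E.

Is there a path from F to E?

F has no edges, so nothing is reachable from it.

No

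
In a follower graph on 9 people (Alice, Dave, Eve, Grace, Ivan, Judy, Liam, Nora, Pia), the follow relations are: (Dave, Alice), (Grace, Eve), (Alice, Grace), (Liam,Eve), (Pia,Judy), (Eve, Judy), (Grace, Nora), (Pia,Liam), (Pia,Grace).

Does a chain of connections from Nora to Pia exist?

No

Nora has no outgoing edges, so nothing is reachable from it.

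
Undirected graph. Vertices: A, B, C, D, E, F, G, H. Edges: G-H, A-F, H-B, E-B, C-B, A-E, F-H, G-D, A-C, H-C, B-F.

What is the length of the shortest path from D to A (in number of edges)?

4

Distance 0: D.
Distance 1: G.
Distance 2: H.
Distance 3: B, C, F.
Distance 4: A, E — contains A.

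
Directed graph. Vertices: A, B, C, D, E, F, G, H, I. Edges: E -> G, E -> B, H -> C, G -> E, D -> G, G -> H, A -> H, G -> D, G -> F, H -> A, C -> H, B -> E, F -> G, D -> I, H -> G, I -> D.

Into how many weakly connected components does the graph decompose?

From A: component {A, B, C, D, E, F, G, H, I}.
That's 1 component.

1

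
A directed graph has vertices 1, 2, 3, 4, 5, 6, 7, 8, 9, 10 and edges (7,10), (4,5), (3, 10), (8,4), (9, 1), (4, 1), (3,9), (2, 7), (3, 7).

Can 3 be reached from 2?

No

Explore from 2.
Distance 1: reach 7.
Distance 2: reach 10.
The search from 2 is exhausted; no directed path reaches 3.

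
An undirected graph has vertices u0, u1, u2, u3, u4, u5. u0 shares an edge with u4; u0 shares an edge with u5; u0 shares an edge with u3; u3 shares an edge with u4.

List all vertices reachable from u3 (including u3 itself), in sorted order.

Start at u3.
Its neighbours: u0, u4.
Then their neighbours: u5.
Nothing further is reachable.

u0, u3, u4, u5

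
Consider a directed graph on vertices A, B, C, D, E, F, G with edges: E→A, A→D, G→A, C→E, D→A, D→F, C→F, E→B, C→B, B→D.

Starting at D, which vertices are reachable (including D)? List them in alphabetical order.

A, D, F

Start at D.
Its neighbours: A, F.
Nothing further is reachable.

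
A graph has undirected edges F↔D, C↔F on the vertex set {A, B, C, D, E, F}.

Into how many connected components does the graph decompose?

From A: component {A}.
From B: component {B}.
From C: component {C, D, F}.
From E: component {E}.
That's 4 components.

4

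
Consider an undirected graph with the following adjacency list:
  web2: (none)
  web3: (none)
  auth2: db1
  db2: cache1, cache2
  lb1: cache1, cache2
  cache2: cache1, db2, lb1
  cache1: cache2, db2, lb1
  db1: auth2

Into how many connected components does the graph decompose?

4

From auth2: component {auth2, db1}.
From cache1: component {cache1, cache2, db2, lb1}.
From web2: component {web2}.
From web3: component {web3}.
That's 4 components.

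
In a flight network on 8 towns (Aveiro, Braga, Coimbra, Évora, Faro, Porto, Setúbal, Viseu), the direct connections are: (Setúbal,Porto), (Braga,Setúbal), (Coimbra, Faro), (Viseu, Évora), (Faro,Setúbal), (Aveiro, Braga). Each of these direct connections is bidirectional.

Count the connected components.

2

From Aveiro: component {Aveiro, Braga, Coimbra, Faro, Porto, Setúbal}.
From Évora: component {Évora, Viseu}.
That's 2 components.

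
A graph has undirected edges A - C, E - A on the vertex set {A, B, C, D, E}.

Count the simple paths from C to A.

C–A

1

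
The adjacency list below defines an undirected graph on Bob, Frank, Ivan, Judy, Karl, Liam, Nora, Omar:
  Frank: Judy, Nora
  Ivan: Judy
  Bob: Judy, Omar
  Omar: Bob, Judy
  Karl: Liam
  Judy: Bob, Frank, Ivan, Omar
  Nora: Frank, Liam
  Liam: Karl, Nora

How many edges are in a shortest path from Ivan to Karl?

Distance 0: Ivan.
Distance 1: Judy.
Distance 2: Bob, Frank, Omar.
Distance 3: Nora.
Distance 4: Liam.
Distance 5: Karl — contains Karl.

5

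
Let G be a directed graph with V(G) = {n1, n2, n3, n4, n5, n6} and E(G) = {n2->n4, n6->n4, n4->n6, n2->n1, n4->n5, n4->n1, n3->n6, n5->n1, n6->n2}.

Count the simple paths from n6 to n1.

n6→n2→n1
n6→n2→n4→n1
n6→n2→n4→n5→n1
n6→n4→n1
n6→n4→n5→n1

5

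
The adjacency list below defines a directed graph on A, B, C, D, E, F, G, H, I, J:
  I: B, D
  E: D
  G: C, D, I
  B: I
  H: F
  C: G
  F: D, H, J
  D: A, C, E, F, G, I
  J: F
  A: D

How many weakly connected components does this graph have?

1

From A: component {A, B, C, D, E, F, G, H, I, J}.
That's 1 component.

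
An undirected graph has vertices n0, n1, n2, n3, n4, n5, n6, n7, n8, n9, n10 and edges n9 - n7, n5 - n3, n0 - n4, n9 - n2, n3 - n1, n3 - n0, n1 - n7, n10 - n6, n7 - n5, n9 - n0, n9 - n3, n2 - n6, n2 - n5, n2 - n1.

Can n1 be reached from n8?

No

n8 has no edges, so nothing is reachable from it.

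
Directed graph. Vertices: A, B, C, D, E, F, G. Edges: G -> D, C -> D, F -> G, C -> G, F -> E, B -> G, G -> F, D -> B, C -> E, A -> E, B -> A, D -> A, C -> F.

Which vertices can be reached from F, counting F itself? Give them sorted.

Start at F.
Its neighbours: E, G.
Then their neighbours: D.
Then next layer: A, B.
Nothing further is reachable.

A, B, D, E, F, G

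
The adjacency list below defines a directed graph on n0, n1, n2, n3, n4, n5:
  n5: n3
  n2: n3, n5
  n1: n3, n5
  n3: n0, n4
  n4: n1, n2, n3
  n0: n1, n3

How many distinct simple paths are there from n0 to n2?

n0→n1→n3→n4→n2
n0→n1→n5→n3→n4→n2
n0→n3→n4→n2

3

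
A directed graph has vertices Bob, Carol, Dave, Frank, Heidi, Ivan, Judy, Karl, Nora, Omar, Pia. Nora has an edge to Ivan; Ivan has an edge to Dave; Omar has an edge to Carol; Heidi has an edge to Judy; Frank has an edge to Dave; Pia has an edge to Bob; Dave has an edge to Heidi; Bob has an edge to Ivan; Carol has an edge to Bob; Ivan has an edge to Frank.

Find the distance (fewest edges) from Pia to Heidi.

4

Distance 0: Pia.
Distance 1: Bob.
Distance 2: Ivan.
Distance 3: Dave, Frank.
Distance 4: Heidi — contains Heidi.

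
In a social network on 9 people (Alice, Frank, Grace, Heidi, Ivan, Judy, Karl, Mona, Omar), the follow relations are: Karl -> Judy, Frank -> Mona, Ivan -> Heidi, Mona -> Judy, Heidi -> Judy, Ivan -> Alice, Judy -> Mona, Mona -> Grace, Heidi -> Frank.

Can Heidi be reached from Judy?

No

Explore from Judy.
Distance 1: reach Mona.
Distance 2: reach Grace.
The search from Judy is exhausted; no directed path reaches Heidi.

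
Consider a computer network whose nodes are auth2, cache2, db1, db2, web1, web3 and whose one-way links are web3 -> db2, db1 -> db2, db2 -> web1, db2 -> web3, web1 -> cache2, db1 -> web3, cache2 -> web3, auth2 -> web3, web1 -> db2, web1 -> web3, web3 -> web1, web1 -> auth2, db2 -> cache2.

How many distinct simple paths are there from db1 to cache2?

7

db1→db2→cache2
db1→db2→web1→cache2
db1→db2→web3→web1→cache2
db1→web3→db2→cache2
db1→web3→db2→web1→cache2
db1→web3→web1→cache2
db1→web3→web1→db2→cache2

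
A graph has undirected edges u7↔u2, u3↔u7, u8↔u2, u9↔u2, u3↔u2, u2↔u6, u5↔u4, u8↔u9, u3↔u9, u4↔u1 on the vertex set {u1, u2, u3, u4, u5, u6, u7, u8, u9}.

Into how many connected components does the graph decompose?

From u1: component {u1, u4, u5}.
From u2: component {u2, u3, u6, u7, u8, u9}.
That's 2 components.

2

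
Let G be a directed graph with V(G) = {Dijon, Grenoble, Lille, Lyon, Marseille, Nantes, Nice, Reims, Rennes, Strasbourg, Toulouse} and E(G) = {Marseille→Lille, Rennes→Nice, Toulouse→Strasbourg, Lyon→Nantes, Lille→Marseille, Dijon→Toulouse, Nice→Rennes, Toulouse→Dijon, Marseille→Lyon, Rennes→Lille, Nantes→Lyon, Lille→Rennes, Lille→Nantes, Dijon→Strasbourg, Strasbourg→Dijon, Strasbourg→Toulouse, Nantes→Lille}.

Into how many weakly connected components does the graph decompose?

4

From Dijon: component {Dijon, Strasbourg, Toulouse}.
From Grenoble: component {Grenoble}.
From Lille: component {Lille, Lyon, Marseille, Nantes, Nice, Rennes}.
From Reims: component {Reims}.
That's 4 components.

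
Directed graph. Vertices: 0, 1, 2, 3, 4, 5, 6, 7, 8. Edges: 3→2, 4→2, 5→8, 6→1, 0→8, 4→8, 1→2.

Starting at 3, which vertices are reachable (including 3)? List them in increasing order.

2, 3

Start at 3.
Its neighbours: 2.
Nothing further is reachable.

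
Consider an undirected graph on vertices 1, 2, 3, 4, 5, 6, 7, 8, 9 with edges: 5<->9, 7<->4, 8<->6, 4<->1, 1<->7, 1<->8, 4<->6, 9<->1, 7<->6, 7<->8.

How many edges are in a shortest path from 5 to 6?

4

Distance 0: 5.
Distance 1: 9.
Distance 2: 1.
Distance 3: 4, 7, 8.
Distance 4: 6 — contains 6.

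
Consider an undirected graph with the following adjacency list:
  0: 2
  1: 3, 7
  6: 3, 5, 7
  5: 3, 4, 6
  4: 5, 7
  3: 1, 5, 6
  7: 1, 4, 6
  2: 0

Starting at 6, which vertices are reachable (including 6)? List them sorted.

1, 3, 4, 5, 6, 7

Start at 6.
Its neighbours: 3, 5, 7.
Then their neighbours: 1, 4.
Nothing further is reachable.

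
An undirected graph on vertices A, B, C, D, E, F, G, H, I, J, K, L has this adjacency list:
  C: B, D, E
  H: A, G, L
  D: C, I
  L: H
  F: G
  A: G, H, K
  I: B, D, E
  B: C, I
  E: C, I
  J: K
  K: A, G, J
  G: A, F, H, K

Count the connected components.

2

From A: component {A, F, G, H, J, K, L}.
From B: component {B, C, D, E, I}.
That's 2 components.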